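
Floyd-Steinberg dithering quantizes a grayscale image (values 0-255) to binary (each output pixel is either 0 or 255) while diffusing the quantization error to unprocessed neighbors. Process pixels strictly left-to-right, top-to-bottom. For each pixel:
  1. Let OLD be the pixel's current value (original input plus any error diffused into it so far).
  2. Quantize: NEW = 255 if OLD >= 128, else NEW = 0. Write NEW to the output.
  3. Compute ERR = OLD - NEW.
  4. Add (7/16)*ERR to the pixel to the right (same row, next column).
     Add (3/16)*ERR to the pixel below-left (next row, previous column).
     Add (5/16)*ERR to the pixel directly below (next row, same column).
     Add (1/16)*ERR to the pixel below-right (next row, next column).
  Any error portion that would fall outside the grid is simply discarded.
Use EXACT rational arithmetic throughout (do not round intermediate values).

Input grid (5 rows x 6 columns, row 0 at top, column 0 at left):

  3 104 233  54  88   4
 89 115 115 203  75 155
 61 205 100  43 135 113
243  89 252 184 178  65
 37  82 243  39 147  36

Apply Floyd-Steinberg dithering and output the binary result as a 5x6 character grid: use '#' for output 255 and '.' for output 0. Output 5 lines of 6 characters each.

(0,0): OLD=3 → NEW=0, ERR=3
(0,1): OLD=1685/16 → NEW=0, ERR=1685/16
(0,2): OLD=71443/256 → NEW=255, ERR=6163/256
(0,3): OLD=264325/4096 → NEW=0, ERR=264325/4096
(0,4): OLD=7617443/65536 → NEW=0, ERR=7617443/65536
(0,5): OLD=57516405/1048576 → NEW=0, ERR=57516405/1048576
(1,0): OLD=28079/256 → NEW=0, ERR=28079/256
(1,1): OLD=410825/2048 → NEW=255, ERR=-111415/2048
(1,2): OLD=7694205/65536 → NEW=0, ERR=7694205/65536
(1,3): OLD=78074105/262144 → NEW=255, ERR=11227385/262144
(1,4): OLD=2422269835/16777216 → NEW=255, ERR=-1855920245/16777216
(1,5): OLD=35167431773/268435456 → NEW=255, ERR=-33283609507/268435456
(2,0): OLD=2787763/32768 → NEW=0, ERR=2787763/32768
(2,1): OLD=266431201/1048576 → NEW=255, ERR=-955679/1048576
(2,2): OLD=2364252387/16777216 → NEW=255, ERR=-1913937693/16777216
(2,3): OLD=-930060149/134217728 → NEW=0, ERR=-930060149/134217728
(2,4): OLD=329972136993/4294967296 → NEW=0, ERR=329972136993/4294967296
(2,5): OLD=6937301486839/68719476736 → NEW=0, ERR=6937301486839/68719476736
(3,0): OLD=4520038531/16777216 → NEW=255, ERR=241848451/16777216
(3,1): OLD=10596380999/134217728 → NEW=0, ERR=10596380999/134217728
(3,2): OLD=267935265605/1073741824 → NEW=255, ERR=-5868899515/1073741824
(3,3): OLD=12831193270735/68719476736 → NEW=255, ERR=-4692273296945/68719476736
(3,4): OLD=104800320644591/549755813888 → NEW=255, ERR=-35387411896849/549755813888
(3,5): OLD=643762656174241/8796093022208 → NEW=0, ERR=643762656174241/8796093022208
(4,0): OLD=120919976013/2147483648 → NEW=0, ERR=120919976013/2147483648
(4,1): OLD=4507392062825/34359738368 → NEW=255, ERR=-4254341221015/34359738368
(4,2): OLD=197091027791211/1099511627776 → NEW=255, ERR=-83284437291669/1099511627776
(4,3): OLD=-490611893549513/17592186044416 → NEW=0, ERR=-490611893549513/17592186044416
(4,4): OLD=34941906391151527/281474976710656 → NEW=0, ERR=34941906391151527/281474976710656
(4,5): OLD=491606601420090417/4503599627370496 → NEW=0, ERR=491606601420090417/4503599627370496
Row 0: ..#...
Row 1: .#.###
Row 2: .##...
Row 3: #.###.
Row 4: .##...

Answer: ..#...
.#.###
.##...
#.###.
.##...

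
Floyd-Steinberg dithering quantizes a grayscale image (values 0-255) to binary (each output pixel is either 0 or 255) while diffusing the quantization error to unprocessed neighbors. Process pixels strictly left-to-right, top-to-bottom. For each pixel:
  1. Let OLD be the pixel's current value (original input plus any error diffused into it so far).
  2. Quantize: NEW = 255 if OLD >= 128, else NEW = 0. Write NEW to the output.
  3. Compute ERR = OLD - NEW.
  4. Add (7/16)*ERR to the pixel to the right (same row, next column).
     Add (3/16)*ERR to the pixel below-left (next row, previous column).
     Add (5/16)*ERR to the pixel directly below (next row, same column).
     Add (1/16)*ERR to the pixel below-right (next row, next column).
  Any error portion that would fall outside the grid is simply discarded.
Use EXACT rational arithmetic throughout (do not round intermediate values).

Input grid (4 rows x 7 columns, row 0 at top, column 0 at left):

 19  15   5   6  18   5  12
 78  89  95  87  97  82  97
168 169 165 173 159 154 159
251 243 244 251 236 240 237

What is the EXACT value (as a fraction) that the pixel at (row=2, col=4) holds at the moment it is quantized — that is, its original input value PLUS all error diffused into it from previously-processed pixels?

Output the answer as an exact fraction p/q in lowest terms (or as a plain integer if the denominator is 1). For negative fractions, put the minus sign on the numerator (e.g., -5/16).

(0,0): OLD=19 → NEW=0, ERR=19
(0,1): OLD=373/16 → NEW=0, ERR=373/16
(0,2): OLD=3891/256 → NEW=0, ERR=3891/256
(0,3): OLD=51813/4096 → NEW=0, ERR=51813/4096
(0,4): OLD=1542339/65536 → NEW=0, ERR=1542339/65536
(0,5): OLD=16039253/1048576 → NEW=0, ERR=16039253/1048576
(0,6): OLD=313601363/16777216 → NEW=0, ERR=313601363/16777216
(1,0): OLD=22607/256 → NEW=0, ERR=22607/256
(1,1): OLD=284585/2048 → NEW=255, ERR=-237655/2048
(1,2): OLD=3460957/65536 → NEW=0, ERR=3460957/65536
(1,3): OLD=31305241/262144 → NEW=0, ERR=31305241/262144
(1,4): OLD=2688705707/16777216 → NEW=255, ERR=-1589484373/16777216
(1,5): OLD=6752049947/134217728 → NEW=0, ERR=6752049947/134217728
(1,6): OLD=270167342389/2147483648 → NEW=0, ERR=270167342389/2147483648
(2,0): OLD=5696339/32768 → NEW=255, ERR=-2659501/32768
(2,1): OLD=118121793/1048576 → NEW=0, ERR=118121793/1048576
(2,2): OLD=4125953283/16777216 → NEW=255, ERR=-152236797/16777216
(2,3): OLD=25754452651/134217728 → NEW=255, ERR=-8471067989/134217728
(2,4): OLD=127428741211/1073741824 → NEW=0, ERR=127428741211/1073741824
Target (2,4): original=159, with diffused error = 127428741211/1073741824

Answer: 127428741211/1073741824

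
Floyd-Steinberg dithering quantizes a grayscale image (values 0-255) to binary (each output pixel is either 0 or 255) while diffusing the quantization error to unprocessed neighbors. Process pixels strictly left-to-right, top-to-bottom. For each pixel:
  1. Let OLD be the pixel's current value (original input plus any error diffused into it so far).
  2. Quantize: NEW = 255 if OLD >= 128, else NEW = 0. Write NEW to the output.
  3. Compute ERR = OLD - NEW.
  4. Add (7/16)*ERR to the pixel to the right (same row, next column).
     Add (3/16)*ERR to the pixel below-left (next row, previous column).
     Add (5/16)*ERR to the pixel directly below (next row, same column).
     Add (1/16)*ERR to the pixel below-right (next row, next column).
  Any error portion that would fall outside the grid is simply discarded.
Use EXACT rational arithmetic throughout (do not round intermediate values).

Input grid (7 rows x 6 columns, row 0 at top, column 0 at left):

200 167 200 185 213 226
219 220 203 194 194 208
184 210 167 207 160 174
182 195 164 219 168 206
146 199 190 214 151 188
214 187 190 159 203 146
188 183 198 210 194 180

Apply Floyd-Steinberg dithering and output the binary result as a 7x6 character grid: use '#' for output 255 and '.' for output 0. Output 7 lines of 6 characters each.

(0,0): OLD=200 → NEW=255, ERR=-55
(0,1): OLD=2287/16 → NEW=255, ERR=-1793/16
(0,2): OLD=38649/256 → NEW=255, ERR=-26631/256
(0,3): OLD=571343/4096 → NEW=255, ERR=-473137/4096
(0,4): OLD=10647209/65536 → NEW=255, ERR=-6064471/65536
(0,5): OLD=194526879/1048576 → NEW=255, ERR=-72860001/1048576
(1,0): OLD=46285/256 → NEW=255, ERR=-18995/256
(1,1): OLD=265371/2048 → NEW=255, ERR=-256869/2048
(1,2): OLD=5698743/65536 → NEW=0, ERR=5698743/65536
(1,3): OLD=45113259/262144 → NEW=255, ERR=-21733461/262144
(1,4): OLD=1821382241/16777216 → NEW=0, ERR=1821382241/16777216
(1,5): OLD=61202945879/268435456 → NEW=255, ERR=-7248095401/268435456
(2,0): OLD=4498905/32768 → NEW=255, ERR=-3856935/32768
(2,1): OLD=137338339/1048576 → NEW=255, ERR=-130048541/1048576
(2,2): OLD=1955036265/16777216 → NEW=0, ERR=1955036265/16777216
(2,3): OLD=34609855329/134217728 → NEW=255, ERR=384334689/134217728
(2,4): OLD=794286682019/4294967296 → NEW=255, ERR=-300929978461/4294967296
(2,5): OLD=9737105324453/68719476736 → NEW=255, ERR=-7786361243227/68719476736
(3,0): OLD=2046198089/16777216 → NEW=0, ERR=2046198089/16777216
(3,1): OLD=30077387669/134217728 → NEW=255, ERR=-4148132971/134217728
(3,2): OLD=192929314447/1073741824 → NEW=255, ERR=-80874850673/1073741824
(3,3): OLD=12444262485037/68719476736 → NEW=255, ERR=-5079204082643/68719476736
(3,4): OLD=50963411121037/549755813888 → NEW=0, ERR=50963411121037/549755813888
(3,5): OLD=1818765553450019/8796093022208 → NEW=255, ERR=-424238167213021/8796093022208
(4,0): OLD=382936137255/2147483648 → NEW=255, ERR=-164672192985/2147483648
(4,1): OLD=5129696198011/34359738368 → NEW=255, ERR=-3632037085829/34359738368
(4,2): OLD=114817281531393/1099511627776 → NEW=0, ERR=114817281531393/1099511627776
(4,3): OLD=4385077077250405/17592186044416 → NEW=255, ERR=-100930364075675/17592186044416
(4,4): OLD=46104649465710517/281474976710656 → NEW=255, ERR=-25671469595506763/281474976710656
(4,5): OLD=625191602516993491/4503599627370496 → NEW=255, ERR=-523226302462482989/4503599627370496
(5,0): OLD=93577857475745/549755813888 → NEW=255, ERR=-46609875065695/549755813888
(5,1): OLD=2316214287439281/17592186044416 → NEW=255, ERR=-2169793153886799/17592186044416
(5,2): OLD=22657340970078507/140737488355328 → NEW=255, ERR=-13230718560530133/140737488355328
(5,3): OLD=475146667063949321/4503599627370496 → NEW=0, ERR=475146667063949321/4503599627370496
(5,4): OLD=1788060451364456681/9007199254740992 → NEW=255, ERR=-508775358594496279/9007199254740992
(5,5): OLD=11425639897232437053/144115188075855872 → NEW=0, ERR=11425639897232437053/144115188075855872
(6,0): OLD=38950336149431731/281474976710656 → NEW=255, ERR=-32825782911785549/281474976710656
(6,1): OLD=317546231718541367/4503599627370496 → NEW=0, ERR=317546231718541367/4503599627370496
(6,2): OLD=3810821306412881759/18014398509481984 → NEW=255, ERR=-782850313505024161/18014398509481984
(6,3): OLD=59805176011288448835/288230376151711744 → NEW=255, ERR=-13693569907398045885/288230376151711744
(6,4): OLD=816371266923494906403/4611686018427387904 → NEW=255, ERR=-359608667775489009117/4611686018427387904
(6,5): OLD=12332004458599261933333/73786976294838206464 → NEW=255, ERR=-6483674496584480714987/73786976294838206464
Row 0: ######
Row 1: ##.#.#
Row 2: ##.###
Row 3: .###.#
Row 4: ##.###
Row 5: ###.#.
Row 6: #.####

Answer: ######
##.#.#
##.###
.###.#
##.###
###.#.
#.####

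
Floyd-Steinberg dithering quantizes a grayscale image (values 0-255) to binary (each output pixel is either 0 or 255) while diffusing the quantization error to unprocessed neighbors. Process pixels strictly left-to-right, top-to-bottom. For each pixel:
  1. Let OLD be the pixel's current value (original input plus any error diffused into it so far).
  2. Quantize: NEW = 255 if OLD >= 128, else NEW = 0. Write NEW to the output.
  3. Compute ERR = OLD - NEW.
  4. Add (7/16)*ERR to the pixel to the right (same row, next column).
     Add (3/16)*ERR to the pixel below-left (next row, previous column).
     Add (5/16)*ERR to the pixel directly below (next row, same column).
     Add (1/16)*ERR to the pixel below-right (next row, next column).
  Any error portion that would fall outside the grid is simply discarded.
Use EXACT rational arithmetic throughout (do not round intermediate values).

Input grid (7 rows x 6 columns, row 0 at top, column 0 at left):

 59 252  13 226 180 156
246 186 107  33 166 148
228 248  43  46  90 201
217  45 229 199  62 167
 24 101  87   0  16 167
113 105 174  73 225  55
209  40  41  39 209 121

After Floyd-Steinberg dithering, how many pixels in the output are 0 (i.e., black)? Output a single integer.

(0,0): OLD=59 → NEW=0, ERR=59
(0,1): OLD=4445/16 → NEW=255, ERR=365/16
(0,2): OLD=5883/256 → NEW=0, ERR=5883/256
(0,3): OLD=966877/4096 → NEW=255, ERR=-77603/4096
(0,4): OLD=11253259/65536 → NEW=255, ERR=-5458421/65536
(0,5): OLD=125368909/1048576 → NEW=0, ERR=125368909/1048576
(1,0): OLD=68791/256 → NEW=255, ERR=3511/256
(1,1): OLD=424193/2048 → NEW=255, ERR=-98047/2048
(1,2): OLD=5970965/65536 → NEW=0, ERR=5970965/65536
(1,3): OLD=13830577/262144 → NEW=0, ERR=13830577/262144
(1,4): OLD=3091840691/16777216 → NEW=255, ERR=-1186349389/16777216
(1,5): OLD=40056158709/268435456 → NEW=255, ERR=-28394882571/268435456
(2,0): OLD=7317403/32768 → NEW=255, ERR=-1038437/32768
(2,1): OLD=248632921/1048576 → NEW=255, ERR=-18753959/1048576
(2,2): OLD=1183586635/16777216 → NEW=0, ERR=1183586635/16777216
(2,3): OLD=11514220467/134217728 → NEW=0, ERR=11514220467/134217728
(2,4): OLD=381816055193/4294967296 → NEW=0, ERR=381816055193/4294967296
(2,5): OLD=13910031161023/68719476736 → NEW=255, ERR=-3613435406657/68719476736
(3,0): OLD=3418244075/16777216 → NEW=255, ERR=-859946005/16777216
(3,1): OLD=3789368463/134217728 → NEW=0, ERR=3789368463/134217728
(3,2): OLD=298892477341/1073741824 → NEW=255, ERR=25088312221/1073741824
(3,3): OLD=17668370231511/68719476736 → NEW=255, ERR=144903663831/68719476736
(3,4): OLD=47392152821751/549755813888 → NEW=0, ERR=47392152821751/549755813888
(3,5): OLD=1705027643259417/8796093022208 → NEW=255, ERR=-537976077403623/8796093022208
(4,0): OLD=28509872741/2147483648 → NEW=0, ERR=28509872741/2147483648
(4,1): OLD=4013508946081/34359738368 → NEW=0, ERR=4013508946081/34359738368
(4,2): OLD=162249764416915/1099511627776 → NEW=255, ERR=-118125700665965/1099511627776
(4,3): OLD=-505244262910465/17592186044416 → NEW=0, ERR=-505244262910465/17592186044416
(4,4): OLD=5358873111996399/281474976710656 → NEW=0, ERR=5358873111996399/281474976710656
(4,5): OLD=727801859415004457/4503599627370496 → NEW=255, ERR=-420616045564472023/4503599627370496
(5,0): OLD=76443723626867/549755813888 → NEW=255, ERR=-63744008914573/549755813888
(5,1): OLD=1257144794078115/17592186044416 → NEW=0, ERR=1257144794078115/17592186044416
(5,2): OLD=24432893622292913/140737488355328 → NEW=255, ERR=-11455165908315727/140737488355328
(5,3): OLD=113807349014290987/4503599627370496 → NEW=0, ERR=113807349014290987/4503599627370496
(5,4): OLD=2005891160324379915/9007199254740992 → NEW=255, ERR=-290944649634573045/9007199254740992
(5,5): OLD=1855046280669226183/144115188075855872 → NEW=0, ERR=1855046280669226183/144115188075855872
(6,0): OLD=52400663088429769/281474976710656 → NEW=255, ERR=-19375455972787511/281474976710656
(6,1): OLD=43719448797400725/4503599627370496 → NEW=0, ERR=43719448797400725/4503599627370496
(6,2): OLD=522705516533301133/18014398509481984 → NEW=0, ERR=522705516533301133/18014398509481984
(6,3): OLD=13964141131863834361/288230376151711744 → NEW=0, ERR=13964141131863834361/288230376151711744
(6,4): OLD=1033454169853769205529/4611686018427387904 → NEW=255, ERR=-142525764845214709991/4611686018427387904
(6,5): OLD=8078387522053094802447/73786976294838206464 → NEW=0, ERR=8078387522053094802447/73786976294838206464
Output grid:
  Row 0: .#.##.  (3 black, running=3)
  Row 1: ##..##  (2 black, running=5)
  Row 2: ##...#  (3 black, running=8)
  Row 3: #.##.#  (2 black, running=10)
  Row 4: ..#..#  (4 black, running=14)
  Row 5: #.#.#.  (3 black, running=17)
  Row 6: #...#.  (4 black, running=21)

Answer: 21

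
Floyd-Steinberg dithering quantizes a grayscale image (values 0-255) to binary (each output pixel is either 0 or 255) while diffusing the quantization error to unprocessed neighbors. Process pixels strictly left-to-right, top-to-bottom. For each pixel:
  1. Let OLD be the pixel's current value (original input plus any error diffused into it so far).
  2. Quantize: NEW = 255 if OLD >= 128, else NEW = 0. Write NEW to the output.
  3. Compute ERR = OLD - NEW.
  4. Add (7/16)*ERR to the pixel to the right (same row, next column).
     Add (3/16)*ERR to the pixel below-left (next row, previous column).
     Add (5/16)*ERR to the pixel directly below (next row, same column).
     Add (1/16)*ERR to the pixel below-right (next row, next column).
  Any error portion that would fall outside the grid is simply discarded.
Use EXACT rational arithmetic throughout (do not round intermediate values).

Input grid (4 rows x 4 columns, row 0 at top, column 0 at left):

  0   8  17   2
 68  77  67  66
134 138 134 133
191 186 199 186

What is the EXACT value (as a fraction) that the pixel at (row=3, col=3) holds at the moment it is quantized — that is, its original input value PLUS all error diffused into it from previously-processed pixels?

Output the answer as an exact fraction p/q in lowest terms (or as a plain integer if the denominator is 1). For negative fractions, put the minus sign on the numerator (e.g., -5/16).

(0,0): OLD=0 → NEW=0, ERR=0
(0,1): OLD=8 → NEW=0, ERR=8
(0,2): OLD=41/2 → NEW=0, ERR=41/2
(0,3): OLD=351/32 → NEW=0, ERR=351/32
(1,0): OLD=139/2 → NEW=0, ERR=139/2
(1,1): OLD=455/4 → NEW=0, ERR=455/4
(1,2): OLD=64373/512 → NEW=0, ERR=64373/512
(1,3): OLD=1029859/8192 → NEW=0, ERR=1029859/8192
(2,0): OLD=11331/64 → NEW=255, ERR=-4989/64
(2,1): OLD=1371015/8192 → NEW=255, ERR=-717945/8192
(2,2): OLD=10854645/65536 → NEW=255, ERR=-5857035/65536
(2,3): OLD=147895467/1048576 → NEW=255, ERR=-119491413/1048576
(3,0): OLD=19687957/131072 → NEW=255, ERR=-13735403/131072
(3,1): OLD=191127169/2097152 → NEW=0, ERR=191127169/2097152
(3,2): OLD=6177354153/33554432 → NEW=255, ERR=-2379026007/33554432
(3,3): OLD=61087379583/536870912 → NEW=0, ERR=61087379583/536870912
Target (3,3): original=186, with diffused error = 61087379583/536870912

Answer: 61087379583/536870912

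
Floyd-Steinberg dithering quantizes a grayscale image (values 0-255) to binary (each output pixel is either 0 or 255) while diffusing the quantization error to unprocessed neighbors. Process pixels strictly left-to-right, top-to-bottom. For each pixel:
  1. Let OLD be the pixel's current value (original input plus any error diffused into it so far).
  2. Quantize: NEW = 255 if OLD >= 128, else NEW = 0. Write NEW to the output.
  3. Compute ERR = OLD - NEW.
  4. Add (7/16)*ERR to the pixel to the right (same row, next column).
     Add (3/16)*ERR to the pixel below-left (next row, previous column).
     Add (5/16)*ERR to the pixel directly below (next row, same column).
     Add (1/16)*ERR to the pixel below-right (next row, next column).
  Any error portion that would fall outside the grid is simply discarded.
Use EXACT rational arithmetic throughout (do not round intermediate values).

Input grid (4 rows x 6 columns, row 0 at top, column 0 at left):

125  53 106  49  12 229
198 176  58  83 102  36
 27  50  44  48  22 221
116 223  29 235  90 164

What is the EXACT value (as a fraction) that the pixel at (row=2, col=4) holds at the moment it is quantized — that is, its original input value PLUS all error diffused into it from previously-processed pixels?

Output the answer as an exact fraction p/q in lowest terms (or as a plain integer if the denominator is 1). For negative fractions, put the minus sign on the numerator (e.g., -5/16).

Answer: 111423201519/4294967296

Derivation:
(0,0): OLD=125 → NEW=0, ERR=125
(0,1): OLD=1723/16 → NEW=0, ERR=1723/16
(0,2): OLD=39197/256 → NEW=255, ERR=-26083/256
(0,3): OLD=18123/4096 → NEW=0, ERR=18123/4096
(0,4): OLD=913293/65536 → NEW=0, ERR=913293/65536
(0,5): OLD=246516955/1048576 → NEW=255, ERR=-20869925/1048576
(1,0): OLD=65857/256 → NEW=255, ERR=577/256
(1,1): OLD=408263/2048 → NEW=255, ERR=-113977/2048
(1,2): OLD=614227/65536 → NEW=0, ERR=614227/65536
(1,3): OLD=22210967/262144 → NEW=0, ERR=22210967/262144
(1,4): OLD=2348276261/16777216 → NEW=255, ERR=-1929913819/16777216
(1,5): OLD=-5281511309/268435456 → NEW=0, ERR=-5281511309/268435456
(2,0): OLD=565885/32768 → NEW=0, ERR=565885/32768
(2,1): OLD=44105263/1048576 → NEW=0, ERR=44105263/1048576
(2,2): OLD=1304247885/16777216 → NEW=0, ERR=1304247885/16777216
(2,3): OLD=11744823589/134217728 → NEW=0, ERR=11744823589/134217728
(2,4): OLD=111423201519/4294967296 → NEW=0, ERR=111423201519/4294967296
Target (2,4): original=22, with diffused error = 111423201519/4294967296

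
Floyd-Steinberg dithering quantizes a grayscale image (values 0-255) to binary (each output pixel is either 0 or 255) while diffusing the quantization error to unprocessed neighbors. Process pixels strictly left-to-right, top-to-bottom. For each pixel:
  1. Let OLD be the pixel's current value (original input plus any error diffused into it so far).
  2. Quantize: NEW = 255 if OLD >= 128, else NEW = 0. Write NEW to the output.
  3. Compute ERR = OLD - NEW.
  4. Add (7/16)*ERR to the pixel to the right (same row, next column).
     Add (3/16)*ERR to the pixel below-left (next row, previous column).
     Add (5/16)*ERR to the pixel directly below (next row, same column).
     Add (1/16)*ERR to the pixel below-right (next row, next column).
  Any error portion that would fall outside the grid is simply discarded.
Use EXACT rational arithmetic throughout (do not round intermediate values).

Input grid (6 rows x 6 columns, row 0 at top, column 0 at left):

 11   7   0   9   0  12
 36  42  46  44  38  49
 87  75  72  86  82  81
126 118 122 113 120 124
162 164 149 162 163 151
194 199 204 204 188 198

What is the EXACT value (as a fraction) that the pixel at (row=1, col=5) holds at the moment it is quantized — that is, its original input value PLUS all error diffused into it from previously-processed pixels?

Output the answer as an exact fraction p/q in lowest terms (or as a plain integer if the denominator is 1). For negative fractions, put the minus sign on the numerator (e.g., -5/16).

(0,0): OLD=11 → NEW=0, ERR=11
(0,1): OLD=189/16 → NEW=0, ERR=189/16
(0,2): OLD=1323/256 → NEW=0, ERR=1323/256
(0,3): OLD=46125/4096 → NEW=0, ERR=46125/4096
(0,4): OLD=322875/65536 → NEW=0, ERR=322875/65536
(0,5): OLD=14843037/1048576 → NEW=0, ERR=14843037/1048576
(1,0): OLD=10663/256 → NEW=0, ERR=10663/256
(1,1): OLD=134289/2048 → NEW=0, ERR=134289/2048
(1,2): OLD=5187301/65536 → NEW=0, ERR=5187301/65536
(1,3): OLD=21861441/262144 → NEW=0, ERR=21861441/262144
(1,4): OLD=1331821667/16777216 → NEW=0, ERR=1331821667/16777216
(1,5): OLD=23746187973/268435456 → NEW=0, ERR=23746187973/268435456
Target (1,5): original=49, with diffused error = 23746187973/268435456

Answer: 23746187973/268435456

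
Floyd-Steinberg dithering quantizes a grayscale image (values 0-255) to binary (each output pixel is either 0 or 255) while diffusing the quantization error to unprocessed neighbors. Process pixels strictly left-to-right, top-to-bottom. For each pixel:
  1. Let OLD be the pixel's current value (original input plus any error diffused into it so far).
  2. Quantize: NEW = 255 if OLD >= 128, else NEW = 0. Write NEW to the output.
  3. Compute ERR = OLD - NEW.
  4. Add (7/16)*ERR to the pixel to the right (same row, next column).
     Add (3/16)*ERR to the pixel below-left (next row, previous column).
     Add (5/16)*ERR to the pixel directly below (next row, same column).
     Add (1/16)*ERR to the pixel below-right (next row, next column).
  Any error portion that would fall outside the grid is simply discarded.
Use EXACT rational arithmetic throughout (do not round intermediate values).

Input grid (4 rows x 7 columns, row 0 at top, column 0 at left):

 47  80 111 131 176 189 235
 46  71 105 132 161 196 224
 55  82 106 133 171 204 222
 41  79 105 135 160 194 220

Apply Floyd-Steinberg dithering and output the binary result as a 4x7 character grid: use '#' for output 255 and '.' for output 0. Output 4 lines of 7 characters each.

Answer: ..#.###
..#.#.#
.#.####
..#..##

Derivation:
(0,0): OLD=47 → NEW=0, ERR=47
(0,1): OLD=1609/16 → NEW=0, ERR=1609/16
(0,2): OLD=39679/256 → NEW=255, ERR=-25601/256
(0,3): OLD=357369/4096 → NEW=0, ERR=357369/4096
(0,4): OLD=14035919/65536 → NEW=255, ERR=-2675761/65536
(0,5): OLD=179450537/1048576 → NEW=255, ERR=-87936343/1048576
(0,6): OLD=3327091359/16777216 → NEW=255, ERR=-951098721/16777216
(1,0): OLD=20363/256 → NEW=0, ERR=20363/256
(1,1): OLD=248653/2048 → NEW=0, ERR=248653/2048
(1,2): OLD=9798353/65536 → NEW=255, ERR=-6913327/65536
(1,3): OLD=26006781/262144 → NEW=0, ERR=26006781/262144
(1,4): OLD=3042938199/16777216 → NEW=255, ERR=-1235251881/16777216
(1,5): OLD=16696693895/134217728 → NEW=0, ERR=16696693895/134217728
(1,6): OLD=548613393673/2147483648 → NEW=255, ERR=1005063433/2147483648
(2,0): OLD=3362719/32768 → NEW=0, ERR=3362719/32768
(2,1): OLD=157318725/1048576 → NEW=255, ERR=-110068155/1048576
(2,2): OLD=894233359/16777216 → NEW=0, ERR=894233359/16777216
(2,3): OLD=22404075863/134217728 → NEW=255, ERR=-11821444777/134217728
(2,4): OLD=149232534343/1073741824 → NEW=255, ERR=-124571630777/1073741824
(2,5): OLD=6446022257325/34359738368 → NEW=255, ERR=-2315711026515/34359738368
(2,6): OLD=110190572209291/549755813888 → NEW=255, ERR=-29997160332149/549755813888
(3,0): OLD=895696431/16777216 → NEW=0, ERR=895696431/16777216
(3,1): OLD=11537617923/134217728 → NEW=0, ERR=11537617923/134217728
(3,2): OLD=146232692345/1073741824 → NEW=255, ERR=-127571472775/1073741824
(3,3): OLD=159235070495/4294967296 → NEW=0, ERR=159235070495/4294967296
(3,4): OLD=66973210303023/549755813888 → NEW=0, ERR=66973210303023/549755813888
(3,5): OLD=918112740177021/4398046511104 → NEW=255, ERR=-203389120154499/4398046511104
(3,6): OLD=12561102453324707/70368744177664 → NEW=255, ERR=-5382927311979613/70368744177664
Row 0: ..#.###
Row 1: ..#.#.#
Row 2: .#.####
Row 3: ..#..##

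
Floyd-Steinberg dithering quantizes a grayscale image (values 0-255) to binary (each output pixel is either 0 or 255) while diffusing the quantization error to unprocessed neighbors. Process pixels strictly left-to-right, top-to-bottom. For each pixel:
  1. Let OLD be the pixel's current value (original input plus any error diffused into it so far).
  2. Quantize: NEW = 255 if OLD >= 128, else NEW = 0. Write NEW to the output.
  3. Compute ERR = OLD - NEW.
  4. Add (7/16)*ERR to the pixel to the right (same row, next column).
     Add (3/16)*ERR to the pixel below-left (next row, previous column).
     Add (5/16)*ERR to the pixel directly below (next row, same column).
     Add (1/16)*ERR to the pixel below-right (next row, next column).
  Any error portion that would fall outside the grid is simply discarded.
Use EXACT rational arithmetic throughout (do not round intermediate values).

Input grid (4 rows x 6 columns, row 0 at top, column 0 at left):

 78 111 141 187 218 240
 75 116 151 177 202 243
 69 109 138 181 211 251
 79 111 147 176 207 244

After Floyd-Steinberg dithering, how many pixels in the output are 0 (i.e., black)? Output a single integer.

(0,0): OLD=78 → NEW=0, ERR=78
(0,1): OLD=1161/8 → NEW=255, ERR=-879/8
(0,2): OLD=11895/128 → NEW=0, ERR=11895/128
(0,3): OLD=466241/2048 → NEW=255, ERR=-55999/2048
(0,4): OLD=6751431/32768 → NEW=255, ERR=-1604409/32768
(0,5): OLD=114598257/524288 → NEW=255, ERR=-19095183/524288
(1,0): OLD=10083/128 → NEW=0, ERR=10083/128
(1,1): OLD=141749/1024 → NEW=255, ERR=-119371/1024
(1,2): OLD=3835353/32768 → NEW=0, ERR=3835353/32768
(1,3): OLD=28349605/131072 → NEW=255, ERR=-5073755/131072
(1,4): OLD=1352459663/8388608 → NEW=255, ERR=-786635377/8388608
(1,5): OLD=25170116921/134217728 → NEW=255, ERR=-9055403719/134217728
(2,0): OLD=1175703/16384 → NEW=0, ERR=1175703/16384
(2,1): OLD=68595181/524288 → NEW=255, ERR=-65098259/524288
(2,2): OLD=886765319/8388608 → NEW=0, ERR=886765319/8388608
(2,3): OLD=13749554319/67108864 → NEW=255, ERR=-3363206001/67108864
(2,4): OLD=310741599277/2147483648 → NEW=255, ERR=-236866730963/2147483648
(2,5): OLD=6040416259595/34359738368 → NEW=255, ERR=-2721317024245/34359738368
(3,0): OLD=655517735/8388608 → NEW=0, ERR=655517735/8388608
(3,1): OLD=8770593563/67108864 → NEW=255, ERR=-8342166757/67108864
(3,2): OLD=58246649217/536870912 → NEW=0, ERR=58246649217/536870912
(3,3): OLD=6656518899459/34359738368 → NEW=255, ERR=-2105214384381/34359738368
(3,4): OLD=35113850880931/274877906944 → NEW=0, ERR=35113850880931/274877906944
(3,5): OLD=1179748682342829/4398046511104 → NEW=255, ERR=58246822011309/4398046511104
Output grid:
  Row 0: .#.###  (2 black, running=2)
  Row 1: .#.###  (2 black, running=4)
  Row 2: .#.###  (2 black, running=6)
  Row 3: .#.#.#  (3 black, running=9)

Answer: 9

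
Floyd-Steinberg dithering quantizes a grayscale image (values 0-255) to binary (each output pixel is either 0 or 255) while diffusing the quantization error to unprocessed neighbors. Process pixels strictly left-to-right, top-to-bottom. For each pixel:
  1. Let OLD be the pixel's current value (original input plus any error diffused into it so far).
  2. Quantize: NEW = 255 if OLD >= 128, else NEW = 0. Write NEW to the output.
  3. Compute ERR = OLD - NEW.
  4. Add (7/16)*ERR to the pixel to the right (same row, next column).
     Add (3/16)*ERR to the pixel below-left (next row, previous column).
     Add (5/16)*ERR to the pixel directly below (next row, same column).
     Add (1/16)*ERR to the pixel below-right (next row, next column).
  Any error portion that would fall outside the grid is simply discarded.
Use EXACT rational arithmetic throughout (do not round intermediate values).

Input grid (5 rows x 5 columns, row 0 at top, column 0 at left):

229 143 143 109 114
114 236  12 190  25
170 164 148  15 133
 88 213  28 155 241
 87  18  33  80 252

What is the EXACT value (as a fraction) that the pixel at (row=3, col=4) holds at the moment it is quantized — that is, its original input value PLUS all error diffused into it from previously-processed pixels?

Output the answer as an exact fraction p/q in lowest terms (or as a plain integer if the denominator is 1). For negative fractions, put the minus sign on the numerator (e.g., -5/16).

Answer: 11581804128585/68719476736

Derivation:
(0,0): OLD=229 → NEW=255, ERR=-26
(0,1): OLD=1053/8 → NEW=255, ERR=-987/8
(0,2): OLD=11395/128 → NEW=0, ERR=11395/128
(0,3): OLD=302997/2048 → NEW=255, ERR=-219243/2048
(0,4): OLD=2200851/32768 → NEW=0, ERR=2200851/32768
(1,0): OLD=10591/128 → NEW=0, ERR=10591/128
(1,1): OLD=254681/1024 → NEW=255, ERR=-6439/1024
(1,2): OLD=304269/32768 → NEW=0, ERR=304269/32768
(1,3): OLD=23431209/131072 → NEW=255, ERR=-9992151/131072
(1,4): OLD=12469211/2097152 → NEW=0, ERR=12469211/2097152
(2,0): OLD=3189603/16384 → NEW=255, ERR=-988317/16384
(2,1): OLD=74740657/524288 → NEW=255, ERR=-58952783/524288
(2,2): OLD=729983443/8388608 → NEW=0, ERR=729983443/8388608
(2,3): OLD=4153185097/134217728 → NEW=0, ERR=4153185097/134217728
(2,4): OLD=308445805759/2147483648 → NEW=255, ERR=-239162524481/2147483648
(3,0): OLD=403208435/8388608 → NEW=0, ERR=403208435/8388608
(3,1): OLD=14189272247/67108864 → NEW=255, ERR=-2923488073/67108864
(3,2): OLD=74967027405/2147483648 → NEW=0, ERR=74967027405/2147483648
(3,3): OLD=706521454325/4294967296 → NEW=255, ERR=-388695206155/4294967296
(3,4): OLD=11581804128585/68719476736 → NEW=255, ERR=-5941662439095/68719476736
Target (3,4): original=241, with diffused error = 11581804128585/68719476736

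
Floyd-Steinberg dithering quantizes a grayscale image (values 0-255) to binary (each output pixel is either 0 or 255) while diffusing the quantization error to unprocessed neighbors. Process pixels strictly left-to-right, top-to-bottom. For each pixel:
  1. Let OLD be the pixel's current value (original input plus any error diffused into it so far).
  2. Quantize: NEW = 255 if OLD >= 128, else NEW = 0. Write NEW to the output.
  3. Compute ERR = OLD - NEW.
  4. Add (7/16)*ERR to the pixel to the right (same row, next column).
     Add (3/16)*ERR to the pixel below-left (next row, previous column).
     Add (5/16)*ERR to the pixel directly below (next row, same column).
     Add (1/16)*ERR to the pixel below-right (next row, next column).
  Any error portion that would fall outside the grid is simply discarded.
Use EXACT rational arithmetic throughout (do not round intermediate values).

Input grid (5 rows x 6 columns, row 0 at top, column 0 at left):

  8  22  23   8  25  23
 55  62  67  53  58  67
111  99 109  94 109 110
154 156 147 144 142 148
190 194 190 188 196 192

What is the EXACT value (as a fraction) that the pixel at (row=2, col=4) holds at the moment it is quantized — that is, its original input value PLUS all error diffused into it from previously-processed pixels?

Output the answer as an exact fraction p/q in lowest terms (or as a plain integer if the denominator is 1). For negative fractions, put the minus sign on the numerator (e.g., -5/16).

(0,0): OLD=8 → NEW=0, ERR=8
(0,1): OLD=51/2 → NEW=0, ERR=51/2
(0,2): OLD=1093/32 → NEW=0, ERR=1093/32
(0,3): OLD=11747/512 → NEW=0, ERR=11747/512
(0,4): OLD=287029/8192 → NEW=0, ERR=287029/8192
(0,5): OLD=5023859/131072 → NEW=0, ERR=5023859/131072
(1,0): OLD=1993/32 → NEW=0, ERR=1993/32
(1,1): OLD=26655/256 → NEW=0, ERR=26655/256
(1,2): OLD=1057771/8192 → NEW=255, ERR=-1031189/8192
(1,3): OLD=452287/32768 → NEW=0, ERR=452287/32768
(1,4): OLD=175339981/2097152 → NEW=0, ERR=175339981/2097152
(1,5): OLD=3950914955/33554432 → NEW=0, ERR=3950914955/33554432
(2,0): OLD=614341/4096 → NEW=255, ERR=-430139/4096
(2,1): OLD=8635623/131072 → NEW=0, ERR=8635623/131072
(2,2): OLD=225618613/2097152 → NEW=0, ERR=225618613/2097152
(2,3): OLD=2570107149/16777216 → NEW=255, ERR=-1708082931/16777216
(2,4): OLD=60948853607/536870912 → NEW=0, ERR=60948853607/536870912
Target (2,4): original=109, with diffused error = 60948853607/536870912

Answer: 60948853607/536870912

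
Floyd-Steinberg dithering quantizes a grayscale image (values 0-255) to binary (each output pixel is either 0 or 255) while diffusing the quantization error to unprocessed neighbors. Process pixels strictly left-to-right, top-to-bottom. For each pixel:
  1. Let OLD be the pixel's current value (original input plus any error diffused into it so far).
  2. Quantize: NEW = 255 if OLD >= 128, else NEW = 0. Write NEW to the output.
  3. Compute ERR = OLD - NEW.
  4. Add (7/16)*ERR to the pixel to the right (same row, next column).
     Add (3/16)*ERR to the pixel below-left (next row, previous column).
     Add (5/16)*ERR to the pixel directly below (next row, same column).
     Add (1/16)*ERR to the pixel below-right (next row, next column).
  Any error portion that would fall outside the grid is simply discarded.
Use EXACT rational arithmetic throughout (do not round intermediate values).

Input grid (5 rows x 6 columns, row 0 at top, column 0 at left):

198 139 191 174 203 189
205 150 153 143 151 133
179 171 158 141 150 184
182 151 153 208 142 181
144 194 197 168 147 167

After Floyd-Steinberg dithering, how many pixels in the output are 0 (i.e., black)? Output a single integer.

Answer: 10

Derivation:
(0,0): OLD=198 → NEW=255, ERR=-57
(0,1): OLD=1825/16 → NEW=0, ERR=1825/16
(0,2): OLD=61671/256 → NEW=255, ERR=-3609/256
(0,3): OLD=687441/4096 → NEW=255, ERR=-357039/4096
(0,4): OLD=10804535/65536 → NEW=255, ERR=-5907145/65536
(0,5): OLD=156830849/1048576 → NEW=255, ERR=-110556031/1048576
(1,0): OLD=53395/256 → NEW=255, ERR=-11885/256
(1,1): OLD=325893/2048 → NEW=255, ERR=-196347/2048
(1,2): OLD=6385513/65536 → NEW=0, ERR=6385513/65536
(1,3): OLD=36859125/262144 → NEW=255, ERR=-29987595/262144
(1,4): OLD=798065279/16777216 → NEW=0, ERR=798065279/16777216
(1,5): OLD=30931661001/268435456 → NEW=0, ERR=30931661001/268435456
(2,0): OLD=4801031/32768 → NEW=255, ERR=-3554809/32768
(2,1): OLD=114237629/1048576 → NEW=0, ERR=114237629/1048576
(2,2): OLD=3500923767/16777216 → NEW=255, ERR=-777266313/16777216
(2,3): OLD=13420695935/134217728 → NEW=0, ERR=13420695935/134217728
(2,4): OLD=958067745533/4294967296 → NEW=255, ERR=-137148914947/4294967296
(2,5): OLD=14363178906299/68719476736 → NEW=255, ERR=-3160287661381/68719476736
(3,0): OLD=2827396759/16777216 → NEW=255, ERR=-1450793321/16777216
(3,1): OLD=17682674891/134217728 → NEW=255, ERR=-16542845749/134217728
(3,2): OLD=118279464849/1073741824 → NEW=0, ERR=118279464849/1073741824
(3,3): OLD=19142360605491/68719476736 → NEW=255, ERR=1618894037811/68719476736
(3,4): OLD=76940764773843/549755813888 → NEW=255, ERR=-63246967767597/549755813888
(3,5): OLD=1005397495078013/8796093022208 → NEW=0, ERR=1005397495078013/8796093022208
(4,0): OLD=201577375225/2147483648 → NEW=0, ERR=201577375225/2147483648
(4,1): OLD=7277378454053/34359738368 → NEW=255, ERR=-1484354829787/34359738368
(4,2): OLD=230058996896479/1099511627776 → NEW=255, ERR=-50316468186401/1099511627776
(4,3): OLD=2474419866581755/17592186044416 → NEW=255, ERR=-2011587574744325/17592186044416
(4,4): OLD=23623015554588331/281474976710656 → NEW=0, ERR=23623015554588331/281474976710656
(4,5): OLD=1045943398368463565/4503599627370496 → NEW=255, ERR=-102474506611012915/4503599627370496
Output grid:
  Row 0: #.####  (1 black, running=1)
  Row 1: ##.#..  (3 black, running=4)
  Row 2: #.#.##  (2 black, running=6)
  Row 3: ##.##.  (2 black, running=8)
  Row 4: .###.#  (2 black, running=10)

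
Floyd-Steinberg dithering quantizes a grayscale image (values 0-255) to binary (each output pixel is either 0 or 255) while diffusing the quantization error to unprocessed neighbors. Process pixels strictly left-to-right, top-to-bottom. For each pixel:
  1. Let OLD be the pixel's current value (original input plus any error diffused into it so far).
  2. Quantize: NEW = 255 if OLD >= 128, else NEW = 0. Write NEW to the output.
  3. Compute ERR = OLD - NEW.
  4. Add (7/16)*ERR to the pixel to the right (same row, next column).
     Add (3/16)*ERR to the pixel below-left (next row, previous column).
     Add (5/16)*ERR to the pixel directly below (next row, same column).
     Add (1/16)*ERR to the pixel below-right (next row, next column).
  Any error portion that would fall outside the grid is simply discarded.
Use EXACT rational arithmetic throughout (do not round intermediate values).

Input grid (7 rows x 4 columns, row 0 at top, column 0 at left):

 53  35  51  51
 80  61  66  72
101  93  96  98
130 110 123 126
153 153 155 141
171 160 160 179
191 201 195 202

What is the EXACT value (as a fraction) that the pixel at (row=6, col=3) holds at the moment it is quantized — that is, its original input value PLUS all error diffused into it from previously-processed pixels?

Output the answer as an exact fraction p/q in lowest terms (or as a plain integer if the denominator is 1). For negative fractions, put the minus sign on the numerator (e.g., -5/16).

Answer: 202309822946511935379/1152921504606846976

Derivation:
(0,0): OLD=53 → NEW=0, ERR=53
(0,1): OLD=931/16 → NEW=0, ERR=931/16
(0,2): OLD=19573/256 → NEW=0, ERR=19573/256
(0,3): OLD=345907/4096 → NEW=0, ERR=345907/4096
(1,0): OLD=27513/256 → NEW=0, ERR=27513/256
(1,1): OLD=294607/2048 → NEW=255, ERR=-227633/2048
(1,2): OLD=3980411/65536 → NEW=0, ERR=3980411/65536
(1,3): OLD=136043597/1048576 → NEW=255, ERR=-131343283/1048576
(2,0): OLD=3727189/32768 → NEW=0, ERR=3727189/32768
(2,1): OLD=132261495/1048576 → NEW=0, ERR=132261495/1048576
(2,2): OLD=293037267/2097152 → NEW=255, ERR=-241736493/2097152
(2,3): OLD=410119207/33554432 → NEW=0, ERR=410119207/33554432
(3,0): OLD=3174172805/16777216 → NEW=255, ERR=-1104017275/16777216
(3,1): OLD=28487343771/268435456 → NEW=0, ERR=28487343771/268435456
(3,2): OLD=616682831973/4294967296 → NEW=255, ERR=-478533828507/4294967296
(3,3): OLD=5076317224003/68719476736 → NEW=0, ERR=5076317224003/68719476736
(4,0): OLD=654270645601/4294967296 → NEW=255, ERR=-440946014879/4294967296
(4,1): OLD=3994107715107/34359738368 → NEW=0, ERR=3994107715107/34359738368
(4,2): OLD=210580815713603/1099511627776 → NEW=255, ERR=-69794649369277/1099511627776
(4,3): OLD=2275536404500165/17592186044416 → NEW=255, ERR=-2210471036825915/17592186044416
(5,0): OLD=88352726725009/549755813888 → NEW=255, ERR=-51835005816431/549755813888
(5,1): OLD=2405850792176791/17592186044416 → NEW=255, ERR=-2080156649149289/17592186044416
(5,2): OLD=634528056867963/8796093022208 → NEW=0, ERR=634528056867963/8796093022208
(5,3): OLD=47098344053320899/281474976710656 → NEW=255, ERR=-24677775007896381/281474976710656
(6,0): OLD=39227649673658469/281474976710656 → NEW=255, ERR=-32548469387558811/281474976710656
(6,1): OLD=545346877937926675/4503599627370496 → NEW=0, ERR=545346877937926675/4503599627370496
(6,2): OLD=17775997505982175253/72057594037927936 → NEW=255, ERR=-598688973689448427/72057594037927936
(6,3): OLD=202309822946511935379/1152921504606846976 → NEW=255, ERR=-91685160728234043501/1152921504606846976
Target (6,3): original=202, with diffused error = 202309822946511935379/1152921504606846976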